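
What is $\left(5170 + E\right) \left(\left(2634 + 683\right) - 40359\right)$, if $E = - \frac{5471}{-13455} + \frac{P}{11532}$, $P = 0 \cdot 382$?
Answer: $- \frac{2576931225482}{13455} \approx -1.9152 \cdot 10^{8}$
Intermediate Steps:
$P = 0$
$E = \frac{5471}{13455}$ ($E = - \frac{5471}{-13455} + \frac{0}{11532} = \left(-5471\right) \left(- \frac{1}{13455}\right) + 0 \cdot \frac{1}{11532} = \frac{5471}{13455} + 0 = \frac{5471}{13455} \approx 0.40661$)
$\left(5170 + E\right) \left(\left(2634 + 683\right) - 40359\right) = \left(5170 + \frac{5471}{13455}\right) \left(\left(2634 + 683\right) - 40359\right) = \frac{69567821 \left(3317 - 40359\right)}{13455} = \frac{69567821}{13455} \left(-37042\right) = - \frac{2576931225482}{13455}$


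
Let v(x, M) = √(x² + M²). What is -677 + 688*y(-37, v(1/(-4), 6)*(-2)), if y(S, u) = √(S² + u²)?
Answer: -677 + 344*√6053 ≈ 26087.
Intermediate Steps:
v(x, M) = √(M² + x²)
-677 + 688*y(-37, v(1/(-4), 6)*(-2)) = -677 + 688*√((-37)² + (√(6² + (1/(-4))²)*(-2))²) = -677 + 688*√(1369 + (√(36 + (-¼)²)*(-2))²) = -677 + 688*√(1369 + (√(36 + 1/16)*(-2))²) = -677 + 688*√(1369 + (√(577/16)*(-2))²) = -677 + 688*√(1369 + ((√577/4)*(-2))²) = -677 + 688*√(1369 + (-√577/2)²) = -677 + 688*√(1369 + 577/4) = -677 + 688*√(6053/4) = -677 + 688*(√6053/2) = -677 + 344*√6053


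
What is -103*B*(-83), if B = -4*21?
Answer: -718116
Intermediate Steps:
B = -84
-103*B*(-83) = -103*(-84)*(-83) = 8652*(-83) = -718116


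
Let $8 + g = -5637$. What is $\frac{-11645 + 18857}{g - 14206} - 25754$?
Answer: $- \frac{170416622}{6617} \approx -25754.0$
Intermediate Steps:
$g = -5645$ ($g = -8 - 5637 = -5645$)
$\frac{-11645 + 18857}{g - 14206} - 25754 = \frac{-11645 + 18857}{-5645 - 14206} - 25754 = \frac{7212}{-19851} - 25754 = 7212 \left(- \frac{1}{19851}\right) - 25754 = - \frac{2404}{6617} - 25754 = - \frac{170416622}{6617}$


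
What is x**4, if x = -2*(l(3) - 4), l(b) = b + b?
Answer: 256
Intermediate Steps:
l(b) = 2*b
x = -4 (x = -2*(2*3 - 4) = -2*(6 - 4) = -2*2 = -4)
x**4 = (-4)**4 = 256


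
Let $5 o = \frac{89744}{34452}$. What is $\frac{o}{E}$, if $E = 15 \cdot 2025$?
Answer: $\frac{22436}{1308099375} \approx 1.7152 \cdot 10^{-5}$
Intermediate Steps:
$o = \frac{22436}{43065}$ ($o = \frac{89744 \cdot \frac{1}{34452}}{5} = \frac{1}{5} \cdot \frac{22436}{8613} = \frac{22436}{43065} \approx 0.52098$)
$E = 30375$
$\frac{o}{E} = \frac{22436}{43065 \cdot 30375} = \frac{22436}{43065} \cdot \frac{1}{30375} = \frac{22436}{1308099375}$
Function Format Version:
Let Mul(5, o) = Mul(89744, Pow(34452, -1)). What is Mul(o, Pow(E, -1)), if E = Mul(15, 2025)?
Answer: Rational(22436, 1308099375) ≈ 1.7152e-5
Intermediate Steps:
o = Rational(22436, 43065) (o = Mul(Rational(1, 5), Mul(89744, Pow(34452, -1))) = Mul(Rational(1, 5), Mul(89744, Rational(1, 34452))) = Mul(Rational(1, 5), Rational(22436, 8613)) = Rational(22436, 43065) ≈ 0.52098)
E = 30375
Mul(o, Pow(E, -1)) = Mul(Rational(22436, 43065), Pow(30375, -1)) = Mul(Rational(22436, 43065), Rational(1, 30375)) = Rational(22436, 1308099375)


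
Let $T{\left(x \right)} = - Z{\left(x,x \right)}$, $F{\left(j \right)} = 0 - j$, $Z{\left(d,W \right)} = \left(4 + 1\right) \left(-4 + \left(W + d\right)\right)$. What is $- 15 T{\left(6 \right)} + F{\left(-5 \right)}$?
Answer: $605$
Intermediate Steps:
$Z{\left(d,W \right)} = -20 + 5 W + 5 d$ ($Z{\left(d,W \right)} = 5 \left(-4 + W + d\right) = -20 + 5 W + 5 d$)
$F{\left(j \right)} = - j$
$T{\left(x \right)} = 20 - 10 x$ ($T{\left(x \right)} = - (-20 + 5 x + 5 x) = - (-20 + 10 x) = 20 - 10 x$)
$- 15 T{\left(6 \right)} + F{\left(-5 \right)} = - 15 \left(20 - 60\right) - -5 = - 15 \left(20 - 60\right) + 5 = \left(-15\right) \left(-40\right) + 5 = 600 + 5 = 605$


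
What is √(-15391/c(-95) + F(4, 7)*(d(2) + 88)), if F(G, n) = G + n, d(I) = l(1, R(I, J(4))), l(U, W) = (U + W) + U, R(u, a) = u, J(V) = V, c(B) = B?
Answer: √10595445/95 ≈ 34.264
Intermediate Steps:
l(U, W) = W + 2*U
d(I) = 2 + I (d(I) = I + 2*1 = I + 2 = 2 + I)
√(-15391/c(-95) + F(4, 7)*(d(2) + 88)) = √(-15391/(-95) + (4 + 7)*((2 + 2) + 88)) = √(-15391*(-1/95) + 11*(4 + 88)) = √(15391/95 + 11*92) = √(15391/95 + 1012) = √(111531/95) = √10595445/95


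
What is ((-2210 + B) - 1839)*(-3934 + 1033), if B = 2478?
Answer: 4557471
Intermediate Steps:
((-2210 + B) - 1839)*(-3934 + 1033) = ((-2210 + 2478) - 1839)*(-3934 + 1033) = (268 - 1839)*(-2901) = -1571*(-2901) = 4557471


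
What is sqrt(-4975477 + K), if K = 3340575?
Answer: I*sqrt(1634902) ≈ 1278.6*I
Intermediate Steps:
sqrt(-4975477 + K) = sqrt(-4975477 + 3340575) = sqrt(-1634902) = I*sqrt(1634902)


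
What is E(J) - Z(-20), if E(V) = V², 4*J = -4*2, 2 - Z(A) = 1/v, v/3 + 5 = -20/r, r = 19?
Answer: 671/345 ≈ 1.9449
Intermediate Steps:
v = -345/19 (v = -15 + 3*(-20/19) = -15 - 60/19 = -345/19 ≈ -18.158)
Z(A) = 709/345 (Z(A) = 2 - 1/(-345/19) = 2 - 1*(-19/345) = 2 + 19/345 = 709/345)
J = -2 (J = (-4*2)/4 = (¼)*(-8) = -2)
E(J) - Z(-20) = (-2)² - 1*709/345 = 4 - 709/345 = 671/345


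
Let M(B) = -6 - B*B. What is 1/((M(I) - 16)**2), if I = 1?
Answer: 1/529 ≈ 0.0018904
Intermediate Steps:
M(B) = -6 - B**2
1/((M(I) - 16)**2) = 1/(((-6 - 1*1**2) - 16)**2) = 1/(((-6 - 1*1) - 16)**2) = 1/(((-6 - 1) - 16)**2) = 1/((-7 - 16)**2) = 1/((-23)**2) = 1/529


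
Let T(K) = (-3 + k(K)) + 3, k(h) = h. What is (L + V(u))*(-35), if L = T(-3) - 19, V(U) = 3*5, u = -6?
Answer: 245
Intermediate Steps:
V(U) = 15
T(K) = K (T(K) = (-3 + K) + 3 = K)
L = -22 (L = -3 - 19 = -22)
(L + V(u))*(-35) = (-22 + 15)*(-35) = -7*(-35) = 245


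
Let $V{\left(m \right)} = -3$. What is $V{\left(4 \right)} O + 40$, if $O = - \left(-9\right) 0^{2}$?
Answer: $40$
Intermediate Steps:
$O = 0$ ($O = - \left(-9\right) 0 = \left(-1\right) 0 = 0$)
$V{\left(4 \right)} O + 40 = \left(-3\right) 0 + 40 = 0 + 40 = 40$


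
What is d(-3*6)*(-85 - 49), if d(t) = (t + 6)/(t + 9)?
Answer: -536/3 ≈ -178.67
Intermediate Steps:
d(t) = (6 + t)/(9 + t)
d(-3*6)*(-85 - 49) = ((6 - 3*6)/(9 - 3*6))*(-85 - 49) = ((6 - 18)/(9 - 18))*(-134) = (-12/(-9))*(-134) = -⅑*(-12)*(-134) = (4/3)*(-134) = -536/3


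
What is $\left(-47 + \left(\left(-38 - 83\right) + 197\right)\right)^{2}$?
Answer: $841$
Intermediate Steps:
$\left(-47 + \left(\left(-38 - 83\right) + 197\right)\right)^{2} = \left(-47 + \left(-121 + 197\right)\right)^{2} = \left(-47 + 76\right)^{2} = 29^{2} = 841$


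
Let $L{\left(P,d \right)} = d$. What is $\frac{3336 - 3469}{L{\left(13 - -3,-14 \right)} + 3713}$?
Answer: $- \frac{133}{3699} \approx -0.035956$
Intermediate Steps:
$\frac{3336 - 3469}{L{\left(13 - -3,-14 \right)} + 3713} = \frac{3336 - 3469}{-14 + 3713} = - \frac{133}{3699}$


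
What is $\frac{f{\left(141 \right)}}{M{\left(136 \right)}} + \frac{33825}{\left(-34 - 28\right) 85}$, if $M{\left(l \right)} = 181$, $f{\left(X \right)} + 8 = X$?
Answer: $- \frac{1084283}{190774} \approx -5.6836$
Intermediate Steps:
$f{\left(X \right)} = -8 + X$
$\frac{f{\left(141 \right)}}{M{\left(136 \right)}} + \frac{33825}{\left(-34 - 28\right) 85} = \frac{-8 + 141}{181} + \frac{33825}{\left(-34 - 28\right) 85} = 133 \cdot \frac{1}{181} + \frac{33825}{\left(-62\right) 85} = \frac{133}{181} + \frac{33825}{-5270} = \frac{133}{181} + 33825 \left(- \frac{1}{5270}\right) = \frac{133}{181} - \frac{6765}{1054} = - \frac{1084283}{190774}$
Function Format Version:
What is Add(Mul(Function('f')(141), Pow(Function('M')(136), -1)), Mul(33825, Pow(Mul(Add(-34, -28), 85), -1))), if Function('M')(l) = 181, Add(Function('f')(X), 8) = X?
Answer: Rational(-1084283, 190774) ≈ -5.6836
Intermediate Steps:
Function('f')(X) = Add(-8, X)
Add(Mul(Function('f')(141), Pow(Function('M')(136), -1)), Mul(33825, Pow(Mul(Add(-34, -28), 85), -1))) = Add(Mul(Add(-8, 141), Pow(181, -1)), Mul(33825, Pow(Mul(Add(-34, -28), 85), -1))) = Add(Mul(133, Rational(1, 181)), Mul(33825, Pow(Mul(-62, 85), -1))) = Add(Rational(133, 181), Mul(33825, Pow(-5270, -1))) = Add(Rational(133, 181), Mul(33825, Rational(-1, 5270))) = Add(Rational(133, 181), Rational(-6765, 1054)) = Rational(-1084283, 190774)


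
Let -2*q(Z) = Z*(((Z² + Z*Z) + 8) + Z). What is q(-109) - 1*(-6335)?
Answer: 2591719/2 ≈ 1.2959e+6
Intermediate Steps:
q(Z) = -Z*(8 + Z + 2*Z²)/2 (q(Z) = -Z*(((Z² + Z*Z) + 8) + Z)/2 = -Z*(((Z² + Z²) + 8) + Z)/2 = -Z*((2*Z² + 8) + Z)/2 = -Z*((8 + 2*Z²) + Z)/2 = -Z*(8 + Z + 2*Z²)/2)
q(-109) - 1*(-6335) = -½*(-109)*(8 - 109 + 2*(-109)²) - 1*(-6335) = -½*(-109)*(8 - 109 + 2*11881) + 6335 = -½*(-109)*(8 - 109 + 23762) + 6335 = -½*(-109)*23661 + 6335 = 2579049/2 + 6335 = 2591719/2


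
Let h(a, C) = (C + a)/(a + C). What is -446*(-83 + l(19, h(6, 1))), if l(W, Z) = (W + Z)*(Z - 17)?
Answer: 179738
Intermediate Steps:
h(a, C) = 1 (h(a, C) = (C + a)/(C + a) = 1)
l(W, Z) = (-17 + Z)*(W + Z) (l(W, Z) = (W + Z)*(-17 + Z) = (-17 + Z)*(W + Z))
-446*(-83 + l(19, h(6, 1))) = -446*(-83 + (1² - 17*19 - 17*1 + 19*1)) = -446*(-83 + (1 - 323 - 17 + 19)) = -446*(-83 - 320) = -446*(-403) = 179738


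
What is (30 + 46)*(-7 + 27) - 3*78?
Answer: 1286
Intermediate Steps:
(30 + 46)*(-7 + 27) - 3*78 = 76*20 - 234 = 1520 - 234 = 1286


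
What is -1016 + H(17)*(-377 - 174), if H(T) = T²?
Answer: -160255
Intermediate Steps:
-1016 + H(17)*(-377 - 174) = -1016 + 17²*(-377 - 174) = -1016 + 289*(-551) = -1016 - 159239 = -160255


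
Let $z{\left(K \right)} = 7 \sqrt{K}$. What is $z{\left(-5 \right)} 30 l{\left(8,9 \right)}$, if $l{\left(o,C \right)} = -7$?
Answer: $- 1470 i \sqrt{5} \approx - 3287.0 i$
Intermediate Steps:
$z{\left(-5 \right)} 30 l{\left(8,9 \right)} = 7 \sqrt{-5} \cdot 30 \left(-7\right) = 7 i \sqrt{5} \cdot 30 \left(-7\right) = 210 i \sqrt{5} \left(-7\right) = - 1470 i \sqrt{5}$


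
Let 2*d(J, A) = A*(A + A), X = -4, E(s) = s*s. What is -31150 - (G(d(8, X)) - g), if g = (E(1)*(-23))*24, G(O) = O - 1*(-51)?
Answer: -31769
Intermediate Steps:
E(s) = s²
d(J, A) = A² (d(J, A) = (A*(A + A))/2 = (A*(2*A))/2 = (2*A²)/2 = A²)
G(O) = 51 + O (G(O) = O + 51 = 51 + O)
g = -552 (g = (1²*(-23))*24 = (1*(-23))*24 = -23*24 = -552)
-31150 - (G(d(8, X)) - g) = -31150 - ((51 + (-4)²) - 1*(-552)) = -31150 - ((51 + 16) + 552) = -31150 - (67 + 552) = -31150 - 1*619 = -31150 - 619 = -31769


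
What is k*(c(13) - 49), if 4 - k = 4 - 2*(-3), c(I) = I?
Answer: 216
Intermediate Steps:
k = -6 (k = 4 - (4 - 2*(-3)) = 4 - (4 + 6) = 4 - 1*10 = 4 - 10 = -6)
k*(c(13) - 49) = -6*(13 - 49) = -6*(-36) = 216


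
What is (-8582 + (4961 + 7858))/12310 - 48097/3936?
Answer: -287698619/24226080 ≈ -11.876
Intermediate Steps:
(-8582 + (4961 + 7858))/12310 - 48097/3936 = (-8582 + 12819)*(1/12310) - 48097*1/3936 = 4237*(1/12310) - 48097/3936 = 4237/12310 - 48097/3936 = -287698619/24226080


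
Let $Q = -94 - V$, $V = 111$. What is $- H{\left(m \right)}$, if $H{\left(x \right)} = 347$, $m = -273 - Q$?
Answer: $-347$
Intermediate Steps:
$Q = -205$ ($Q = -94 - 111 = -205$)
$m = -68$ ($m = -273 - -205 = -273 + 205 = -68$)
$- H{\left(m \right)} = \left(-1\right) 347 = -347$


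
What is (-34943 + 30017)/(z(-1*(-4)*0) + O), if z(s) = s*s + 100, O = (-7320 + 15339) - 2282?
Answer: -4926/5837 ≈ -0.84393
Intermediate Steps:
O = 5737 (O = 8019 - 2282 = 5737)
z(s) = 100 + s**2 (z(s) = s**2 + 100 = 100 + s**2)
(-34943 + 30017)/(z(-1*(-4)*0) + O) = (-34943 + 30017)/((100 + (-1*(-4)*0)**2) + 5737) = -4926/((100 + (4*0)**2) + 5737) = -4926/((100 + 0**2) + 5737) = -4926/((100 + 0) + 5737) = -4926/(100 + 5737) = -4926/5837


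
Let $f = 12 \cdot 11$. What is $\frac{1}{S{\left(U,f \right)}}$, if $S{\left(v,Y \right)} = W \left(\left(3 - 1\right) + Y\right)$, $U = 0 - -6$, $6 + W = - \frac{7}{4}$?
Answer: $- \frac{2}{2077} \approx -0.00096293$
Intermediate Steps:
$W = - \frac{31}{4}$ ($W = -6 - \frac{7}{4} = - \frac{31}{4} \approx -7.75$)
$f = 132$
$U = 6$ ($U = 0 + 6 = 6$)
$S{\left(v,Y \right)} = - \frac{31}{2} - \frac{31 Y}{4}$ ($S{\left(v,Y \right)} = - \frac{31 \left(\left(3 - 1\right) + Y\right)}{4} = - \frac{31 \left(2 + Y\right)}{4} = - \frac{31}{2} - \frac{31 Y}{4}$)
$\frac{1}{S{\left(U,f \right)}} = \frac{1}{- \frac{31}{2} - 1023} = \frac{1}{- \frac{2077}{2}} = - \frac{2}{2077}$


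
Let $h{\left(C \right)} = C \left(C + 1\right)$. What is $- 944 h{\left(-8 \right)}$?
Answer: $-52864$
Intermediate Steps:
$h{\left(C \right)} = C \left(1 + C\right)$
$- 944 h{\left(-8 \right)} = - 944 \left(- 8 \left(1 - 8\right)\right) = - 944 \left(\left(-8\right) \left(-7\right)\right) = \left(-944\right) 56 = -52864$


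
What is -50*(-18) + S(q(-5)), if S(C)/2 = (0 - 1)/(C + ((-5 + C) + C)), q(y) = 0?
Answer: 4502/5 ≈ 900.40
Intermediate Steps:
S(C) = -2/(-5 + 3*C) (S(C) = 2*((0 - 1)/(C + ((-5 + C) + C))) = 2*(-1/(C + (-5 + 2*C))) = 2*(-1/(-5 + 3*C)) = -2/(-5 + 3*C))
-50*(-18) + S(q(-5)) = -50*(-18) - 2/(-5 + 3*0) = 900 - 2/(-5 + 0) = 900 - 2/(-5) = 900 - 2*(-1/5) = 900 + 2/5 = 4502/5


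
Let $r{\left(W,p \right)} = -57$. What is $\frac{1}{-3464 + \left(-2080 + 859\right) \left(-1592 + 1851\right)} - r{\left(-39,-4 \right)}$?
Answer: $\frac{18223070}{319703} \approx 57.0$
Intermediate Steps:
$\frac{1}{-3464 + \left(-2080 + 859\right) \left(-1592 + 1851\right)} - r{\left(-39,-4 \right)} = \frac{1}{-3464 + \left(-2080 + 859\right) \left(-1592 + 1851\right)} - -57 = \frac{1}{-3464 - 316239} + 57 = \frac{1}{-319703} + 57 = - \frac{1}{319703} + 57 = \frac{18223070}{319703}$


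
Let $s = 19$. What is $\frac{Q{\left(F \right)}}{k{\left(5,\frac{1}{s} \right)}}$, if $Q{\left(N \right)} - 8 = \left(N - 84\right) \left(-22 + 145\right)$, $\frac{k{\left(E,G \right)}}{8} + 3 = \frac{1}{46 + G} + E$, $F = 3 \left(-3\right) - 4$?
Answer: $- \frac{10432625}{14152} \approx -737.18$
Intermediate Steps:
$F = -13$ ($F = -9 - 4 = -13$)
$k{\left(E,G \right)} = -24 + 8 E + \frac{8}{46 + G}$ ($k{\left(E,G \right)} = -24 + 8 \left(\frac{1}{46 + G} + E\right) = -24 + 8 \left(E + \frac{1}{46 + G}\right) = -24 + \left(8 E + \frac{8}{46 + G}\right) = -24 + 8 E + \frac{8}{46 + G}$)
$Q{\left(N \right)} = -10324 + 123 N$ ($Q{\left(N \right)} = 8 + \left(N - 84\right) \left(-22 + 145\right) = 8 + \left(-84 + N\right) 123 = 8 + \left(-10332 + 123 N\right) = -10324 + 123 N$)
$\frac{Q{\left(F \right)}}{k{\left(5,\frac{1}{s} \right)}} = \frac{-10324 + 123 \left(-13\right)}{8 \frac{1}{46 + \frac{1}{19}} \left(-137 - \frac{3}{19} + 46 \cdot 5 + \frac{5}{19}\right)} = \frac{-10324 - 1599}{8 \frac{1}{46 + \frac{1}{19}} \left(-137 - \frac{3}{19} + 230 + 5 \cdot \frac{1}{19}\right)} = - \frac{11923}{8 \frac{1}{\frac{875}{19}} \left(-137 - \frac{3}{19} + 230 + \frac{5}{19}\right)} = - \frac{11923}{8 \cdot \frac{19}{875} \cdot \frac{1769}{19}} = - \frac{11923}{\frac{14152}{875}} = \left(-11923\right) \frac{875}{14152} = - \frac{10432625}{14152}$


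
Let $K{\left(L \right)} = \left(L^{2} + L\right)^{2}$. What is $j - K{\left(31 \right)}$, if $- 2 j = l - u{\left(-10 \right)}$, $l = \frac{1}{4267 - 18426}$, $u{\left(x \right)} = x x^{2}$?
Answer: $- \frac{27880883351}{28318} \approx -9.8456 \cdot 10^{5}$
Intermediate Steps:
$u{\left(x \right)} = x^{3}$
$l = - \frac{1}{14159}$ ($l = \frac{1}{-14159} = - \frac{1}{14159} \approx -7.0626 \cdot 10^{-5}$)
$K{\left(L \right)} = \left(L + L^{2}\right)^{2}$
$j = - \frac{14158999}{28318}$ ($j = - \frac{- \frac{1}{14159} - \left(-10\right)^{3}}{2} = - \frac{- \frac{1}{14159} - -1000}{2} = - \frac{- \frac{1}{14159} + 1000}{2} = \left(- \frac{1}{2}\right) \frac{14158999}{14159} = - \frac{14158999}{28318} \approx -500.0$)
$j - K{\left(31 \right)} = - \frac{14158999}{28318} - 31^{2} \left(1 + 31\right)^{2} = - \frac{14158999}{28318} - 961 \cdot 32^{2} = - \frac{14158999}{28318} - 961 \cdot 1024 = - \frac{14158999}{28318} - 984064 = - \frac{27880883351}{28318}$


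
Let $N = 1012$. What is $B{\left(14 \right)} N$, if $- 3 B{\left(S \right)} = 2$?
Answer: $- \frac{2024}{3} \approx -674.67$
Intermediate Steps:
$B{\left(S \right)} = - \frac{2}{3}$ ($B{\left(S \right)} = \left(- \frac{1}{3}\right) 2 = - \frac{2}{3}$)
$B{\left(14 \right)} N = \left(- \frac{2}{3}\right) 1012 = - \frac{2024}{3}$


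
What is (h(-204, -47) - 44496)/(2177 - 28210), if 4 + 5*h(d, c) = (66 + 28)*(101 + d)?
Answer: 232166/130165 ≈ 1.7836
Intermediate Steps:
h(d, c) = 1898 + 94*d/5 (h(d, c) = -⅘ + ((66 + 28)*(101 + d))/5 = -⅘ + (94*(101 + d))/5 = -⅘ + (9494 + 94*d)/5 = -⅘ + (9494/5 + 94*d/5) = 1898 + 94*d/5)
(h(-204, -47) - 44496)/(2177 - 28210) = ((1898 + (94/5)*(-204)) - 44496)/(2177 - 28210) = ((1898 - 19176/5) - 44496)/(-26033) = (-9686/5 - 44496)*(-1/26033) = -232166/5*(-1/26033) = 232166/130165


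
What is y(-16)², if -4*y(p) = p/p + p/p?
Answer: ¼ ≈ 0.25000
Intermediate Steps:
y(p) = -½ (y(p) = -(p/p + p/p)/4 = -(1 + 1)/4 = -¼*2 = -½)
y(-16)² = (-½)² = ¼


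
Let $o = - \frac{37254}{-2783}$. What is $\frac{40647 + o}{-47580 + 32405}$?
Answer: $- \frac{22631571}{8446405} \approx -2.6794$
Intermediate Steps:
$o = \frac{37254}{2783}$ ($o = \left(-37254\right) \left(- \frac{1}{2783}\right) = \frac{37254}{2783} \approx 13.386$)
$\frac{40647 + o}{-47580 + 32405} = \frac{40647 + \frac{37254}{2783}}{-47580 + 32405} = \frac{113157855}{2783 \left(-15175\right)} = \frac{113157855}{2783} \left(- \frac{1}{15175}\right) = - \frac{22631571}{8446405}$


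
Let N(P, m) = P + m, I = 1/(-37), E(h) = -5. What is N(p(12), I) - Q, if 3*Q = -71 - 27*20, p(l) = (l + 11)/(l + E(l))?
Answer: 160781/777 ≈ 206.93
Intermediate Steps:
p(l) = (11 + l)/(-5 + l) (p(l) = (l + 11)/(l - 5) = (11 + l)/(-5 + l))
I = -1/37 ≈ -0.027027
Q = -611/3 (Q = (-71 - 27*20)/3 = (-71 - 540)/3 = (⅓)*(-611) = -611/3 ≈ -203.67)
N(p(12), I) - Q = ((11 + 12)/(-5 + 12) - 1/37) - 1*(-611/3) = (23/7 - 1/37) + 611/3 = 844/259 + 611/3 = 160781/777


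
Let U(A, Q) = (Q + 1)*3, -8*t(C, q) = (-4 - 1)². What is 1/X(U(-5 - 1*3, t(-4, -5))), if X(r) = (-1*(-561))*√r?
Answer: -2*I*√102/28611 ≈ -0.00070599*I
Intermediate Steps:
t(C, q) = -25/8 (t(C, q) = -(-4 - 1)²/8 = -⅛*(-5)² = -⅛*25 = -25/8)
U(A, Q) = 3 + 3*Q (U(A, Q) = (1 + Q)*3 = 3 + 3*Q)
X(r) = 561*√r
1/X(U(-5 - 1*3, t(-4, -5))) = 1/(561*√(3 + 3*(-25/8))) = 1/(561*√(3 - 75/8)) = 1/(561*√(-51/8)) = 1/(561*(I*√102/4)) = 1/(561*I*√102/4) = -2*I*√102/28611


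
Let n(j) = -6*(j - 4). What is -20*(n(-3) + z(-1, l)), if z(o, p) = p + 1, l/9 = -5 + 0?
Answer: 40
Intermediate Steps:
n(j) = 24 - 6*j (n(j) = -6*(-4 + j) = 24 - 6*j)
l = -45 (l = 9*(-5 + 0) = 9*(-5) = -45)
z(o, p) = 1 + p
-20*(n(-3) + z(-1, l)) = -20*((24 - 6*(-3)) + (1 - 45)) = -20*((24 + 18) - 44) = -20*(42 - 44) = -20*(-2) = 40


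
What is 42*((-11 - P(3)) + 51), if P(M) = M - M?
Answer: 1680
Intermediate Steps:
P(M) = 0
42*((-11 - P(3)) + 51) = 42*((-11 - 1*0) + 51) = 42*((-11 + 0) + 51) = 42*(-11 + 51) = 42*40 = 1680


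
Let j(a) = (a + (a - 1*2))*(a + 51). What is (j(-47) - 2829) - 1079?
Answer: -4292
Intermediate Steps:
j(a) = (-2 + 2*a)*(51 + a) (j(a) = (a + (a - 2))*(51 + a) = (a + (-2 + a))*(51 + a) = (-2 + 2*a)*(51 + a))
(j(-47) - 2829) - 1079 = ((-102 + 2*(-47)² + 100*(-47)) - 2829) - 1079 = ((-102 + 2*2209 - 4700) - 2829) - 1079 = ((-102 + 4418 - 4700) - 2829) - 1079 = (-384 - 2829) - 1079 = -3213 - 1079 = -4292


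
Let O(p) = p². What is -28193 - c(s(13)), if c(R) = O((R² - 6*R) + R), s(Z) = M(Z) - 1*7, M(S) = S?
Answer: -28229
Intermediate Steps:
s(Z) = -7 + Z (s(Z) = Z - 1*7 = Z - 7 = -7 + Z)
c(R) = (R² - 5*R)² (c(R) = ((R² - 6*R) + R)² = (R² - 5*R)²)
-28193 - c(s(13)) = -28193 - (-7 + 13)²*(-5 + (-7 + 13))² = -28193 - 6²*(-5 + 6)² = -28193 - 36*1² = -28193 - 36 = -28229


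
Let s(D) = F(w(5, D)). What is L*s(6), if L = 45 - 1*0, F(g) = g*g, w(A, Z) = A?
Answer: 1125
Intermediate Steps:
F(g) = g²
s(D) = 25 (s(D) = 5² = 25)
L = 45 (L = 45 + 0 = 45)
L*s(6) = 45*25 = 1125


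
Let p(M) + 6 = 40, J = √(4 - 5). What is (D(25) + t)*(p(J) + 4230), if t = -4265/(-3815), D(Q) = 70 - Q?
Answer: 150041632/763 ≈ 1.9665e+5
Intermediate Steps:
J = I (J = √(-1) = I ≈ 1.0*I)
p(M) = 34 (p(M) = -6 + 40 = 34)
t = 853/763 (t = -4265*(-1/3815) = 853/763 ≈ 1.1180)
(D(25) + t)*(p(J) + 4230) = ((70 - 1*25) + 853/763)*(34 + 4230) = ((70 - 25) + 853/763)*4264 = (45 + 853/763)*4264 = (35188/763)*4264 = 150041632/763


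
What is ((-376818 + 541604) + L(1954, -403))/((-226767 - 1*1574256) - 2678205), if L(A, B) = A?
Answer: -13895/373269 ≈ -0.037225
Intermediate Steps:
((-376818 + 541604) + L(1954, -403))/((-226767 - 1*1574256) - 2678205) = ((-376818 + 541604) + 1954)/((-226767 - 1*1574256) - 2678205) = (164786 + 1954)/((-226767 - 1574256) - 2678205) = 166740/(-1801023 - 2678205) = 166740/(-4479228) = 166740*(-1/4479228) = -13895/373269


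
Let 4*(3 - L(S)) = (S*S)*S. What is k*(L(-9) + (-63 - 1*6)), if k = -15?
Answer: -6975/4 ≈ -1743.8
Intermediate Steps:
L(S) = 3 - S³/4 (L(S) = 3 - S*S*S/4 = 3 - S²*S/4 = 3 - S³/4)
k*(L(-9) + (-63 - 1*6)) = -15*((3 - ¼*(-9)³) + (-63 - 1*6)) = -15*((3 - ¼*(-729)) + (-63 - 6)) = -15*((3 + 729/4) - 69) = -15*(741/4 - 69) = -15*465/4 = -6975/4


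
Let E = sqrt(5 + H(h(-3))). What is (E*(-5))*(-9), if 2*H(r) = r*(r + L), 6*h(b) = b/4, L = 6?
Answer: 45*sqrt(1186)/16 ≈ 96.858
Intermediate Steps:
h(b) = b/24 (h(b) = (b/4)/6 = b/24)
H(r) = r*(6 + r)/2 (H(r) = (r*(r + 6))/2 = (r*(6 + r))/2 = r*(6 + r)/2)
E = sqrt(1186)/16 (E = sqrt(5 + ((1/24)*(-3))*(6 + (1/24)*(-3))/2) = sqrt(5 + (1/2)*(-1/8)*(6 - 1/8)) = sqrt(5 + (1/2)*(-1/8)*(47/8)) = sqrt(5 - 47/128) = sqrt(593/128) = sqrt(1186)/16 ≈ 2.1524)
(E*(-5))*(-9) = ((sqrt(1186)/16)*(-5))*(-9) = -5*sqrt(1186)/16*(-9) = 45*sqrt(1186)/16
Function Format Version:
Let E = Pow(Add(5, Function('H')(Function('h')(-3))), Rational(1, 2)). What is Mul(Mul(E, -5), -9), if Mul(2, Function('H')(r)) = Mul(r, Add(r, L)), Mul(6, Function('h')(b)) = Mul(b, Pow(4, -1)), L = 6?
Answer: Mul(Rational(45, 16), Pow(1186, Rational(1, 2))) ≈ 96.858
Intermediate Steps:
Function('h')(b) = Mul(Rational(1, 24), b) (Function('h')(b) = Mul(Rational(1, 6), Mul(b, Pow(4, -1))) = Mul(Rational(1, 6), Mul(b, Rational(1, 4))) = Mul(Rational(1, 6), Mul(Rational(1, 4), b)) = Mul(Rational(1, 24), b))
Function('H')(r) = Mul(Rational(1, 2), r, Add(6, r)) (Function('H')(r) = Mul(Rational(1, 2), Mul(r, Add(r, 6))) = Mul(Rational(1, 2), Mul(r, Add(6, r))) = Mul(Rational(1, 2), r, Add(6, r)))
E = Mul(Rational(1, 16), Pow(1186, Rational(1, 2))) (E = Pow(Add(5, Mul(Rational(1, 2), Mul(Rational(1, 24), -3), Add(6, Mul(Rational(1, 24), -3)))), Rational(1, 2)) = Pow(Add(5, Mul(Rational(1, 2), Rational(-1, 8), Add(6, Rational(-1, 8)))), Rational(1, 2)) = Pow(Add(5, Mul(Rational(1, 2), Rational(-1, 8), Rational(47, 8))), Rational(1, 2)) = Pow(Add(5, Rational(-47, 128)), Rational(1, 2)) = Pow(Rational(593, 128), Rational(1, 2)) = Mul(Rational(1, 16), Pow(1186, Rational(1, 2))) ≈ 2.1524)
Mul(Mul(E, -5), -9) = Mul(Mul(Mul(Rational(1, 16), Pow(1186, Rational(1, 2))), -5), -9) = Mul(Mul(Rational(-5, 16), Pow(1186, Rational(1, 2))), -9) = Mul(Rational(45, 16), Pow(1186, Rational(1, 2)))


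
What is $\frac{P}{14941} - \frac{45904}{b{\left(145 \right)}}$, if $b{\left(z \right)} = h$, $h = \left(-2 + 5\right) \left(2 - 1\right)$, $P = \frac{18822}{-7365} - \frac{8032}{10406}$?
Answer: $- \frac{8760633767638066}{572540539395} \approx -15301.0$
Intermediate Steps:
$P = - \frac{42502902}{12773365}$ ($P = 18822 \left(- \frac{1}{7365}\right) - \frac{4016}{5203} = - \frac{6274}{2455} - \frac{4016}{5203} = - \frac{42502902}{12773365} \approx -3.3275$)
$h = 3$ ($h = 3 \cdot 1 = 3$)
$b{\left(z \right)} = 3$
$\frac{P}{14941} - \frac{45904}{b{\left(145 \right)}} = - \frac{42502902}{12773365 \cdot 14941} - \frac{45904}{3} = \left(- \frac{42502902}{12773365}\right) \frac{1}{14941} - \frac{45904}{3} = - \frac{42502902}{190846846465} - \frac{45904}{3} = - \frac{8760633767638066}{572540539395}$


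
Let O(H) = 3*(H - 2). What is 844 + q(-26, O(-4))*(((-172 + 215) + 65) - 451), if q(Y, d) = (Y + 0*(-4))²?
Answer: -231024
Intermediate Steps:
O(H) = -6 + 3*H (O(H) = 3*(-2 + H) = -6 + 3*H)
q(Y, d) = Y² (q(Y, d) = (Y + 0)² = Y²)
844 + q(-26, O(-4))*(((-172 + 215) + 65) - 451) = 844 + (-26)²*(((-172 + 215) + 65) - 451) = 844 + 676*((43 + 65) - 451) = 844 + 676*(108 - 451) = 844 + 676*(-343) = 844 - 231868 = -231024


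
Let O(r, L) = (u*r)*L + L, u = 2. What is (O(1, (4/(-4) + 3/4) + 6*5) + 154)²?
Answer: 946729/16 ≈ 59171.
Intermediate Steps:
O(r, L) = L + 2*L*r (O(r, L) = (2*r)*L + L = 2*L*r + L = L + 2*L*r)
(O(1, (4/(-4) + 3/4) + 6*5) + 154)² = (((4/(-4) + 3/4) + 6*5)*(1 + 2*1) + 154)² = (((4*(-¼) + 3*(¼)) + 30)*(1 + 2) + 154)² = (((-1 + ¾) + 30)*3 + 154)² = ((-¼ + 30)*3 + 154)² = ((119/4)*3 + 154)² = (357/4 + 154)² = (973/4)² = 946729/16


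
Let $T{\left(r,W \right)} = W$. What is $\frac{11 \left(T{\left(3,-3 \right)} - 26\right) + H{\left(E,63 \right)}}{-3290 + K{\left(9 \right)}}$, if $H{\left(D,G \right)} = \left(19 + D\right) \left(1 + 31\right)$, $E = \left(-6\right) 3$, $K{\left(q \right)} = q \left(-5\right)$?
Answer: $\frac{287}{3335} \approx 0.086057$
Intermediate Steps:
$K{\left(q \right)} = - 5 q$
$E = -18$
$H{\left(D,G \right)} = 608 + 32 D$ ($H{\left(D,G \right)} = \left(19 + D\right) 32 = 608 + 32 D$)
$\frac{11 \left(T{\left(3,-3 \right)} - 26\right) + H{\left(E,63 \right)}}{-3290 + K{\left(9 \right)}} = \frac{11 \left(-3 - 26\right) + \left(608 + 32 \left(-18\right)\right)}{-3290 - 45} = \frac{11 \left(-29\right) + \left(608 - 576\right)}{-3290 - 45} = \frac{-319 + 32}{-3335} = \left(-287\right) \left(- \frac{1}{3335}\right) = \frac{287}{3335}$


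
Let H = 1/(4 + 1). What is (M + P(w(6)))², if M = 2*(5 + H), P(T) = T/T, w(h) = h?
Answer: 3249/25 ≈ 129.96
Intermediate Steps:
P(T) = 1
H = ⅕ (H = 1/5 = ⅕ ≈ 0.20000)
M = 52/5 (M = 2*(5 + ⅕) = 2*(26/5) = 52/5 ≈ 10.400)
(M + P(w(6)))² = (52/5 + 1)² = (57/5)² = 3249/25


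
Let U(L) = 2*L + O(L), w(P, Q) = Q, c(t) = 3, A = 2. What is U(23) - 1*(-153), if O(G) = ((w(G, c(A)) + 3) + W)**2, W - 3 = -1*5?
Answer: 215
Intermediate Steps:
W = -2 (W = 3 - 1*5 = 3 - 5 = -2)
O(G) = 16 (O(G) = ((3 + 3) - 2)**2 = (6 - 2)**2 = 4**2 = 16)
U(L) = 16 + 2*L (U(L) = 2*L + 16 = 16 + 2*L)
U(23) - 1*(-153) = (16 + 2*23) - 1*(-153) = (16 + 46) + 153 = 62 + 153 = 215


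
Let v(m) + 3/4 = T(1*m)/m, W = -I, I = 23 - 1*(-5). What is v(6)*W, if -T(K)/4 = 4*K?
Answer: 469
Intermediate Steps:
T(K) = -16*K
I = 28 (I = 23 + 5 = 28)
W = -28 (W = -1*28 = -28)
v(m) = -67/4 (v(m) = -¾ + (-16*m)/m = -¾ - 16 = -67/4)
v(6)*W = -67/4*(-28) = 469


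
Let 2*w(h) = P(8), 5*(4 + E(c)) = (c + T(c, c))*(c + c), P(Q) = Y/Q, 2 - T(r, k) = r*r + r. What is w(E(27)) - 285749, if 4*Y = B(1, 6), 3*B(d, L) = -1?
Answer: -54863809/192 ≈ -2.8575e+5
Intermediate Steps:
B(d, L) = -1/3 (B(d, L) = (1/3)*(-1) = -1/3)
T(r, k) = 2 - r - r**2 (T(r, k) = 2 - (r*r + r) = 2 - (r**2 + r) = 2 - (r + r**2) = 2 + (-r - r**2) = 2 - r - r**2)
Y = -1/12 (Y = (1/4)*(-1/3) = -1/12 ≈ -0.083333)
P(Q) = -1/(12*Q)
E(c) = -4 + 2*c*(2 - c**2)/5 (E(c) = -4 + ((c + (2 - c - c**2))*(c + c))/5 = -4 + ((2 - c**2)*(2*c))/5 = -4 + (2*c*(2 - c**2))/5 = -4 + 2*c*(2 - c**2)/5)
w(h) = -1/192 (w(h) = (-1/12/8)/2 = (-1/12*1/8)/2 = (1/2)*(-1/96) = -1/192)
w(E(27)) - 285749 = -1/192 - 285749 = -54863809/192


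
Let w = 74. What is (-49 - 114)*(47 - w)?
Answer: 4401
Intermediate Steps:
(-49 - 114)*(47 - w) = (-49 - 114)*(47 - 1*74) = -163*(47 - 74) = -163*(-27) = 4401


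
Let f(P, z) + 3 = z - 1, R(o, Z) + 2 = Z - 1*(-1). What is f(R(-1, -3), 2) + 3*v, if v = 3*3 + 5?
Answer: 40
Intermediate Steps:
R(o, Z) = -1 + Z (R(o, Z) = -2 + (Z - 1*(-1)) = -2 + (Z + 1) = -2 + (1 + Z) = -1 + Z)
f(P, z) = -4 + z (f(P, z) = -3 + (z - 1) = -3 + (-1 + z) = -4 + z)
v = 14 (v = 9 + 5 = 14)
f(R(-1, -3), 2) + 3*v = (-4 + 2) + 3*14 = -2 + 42 = 40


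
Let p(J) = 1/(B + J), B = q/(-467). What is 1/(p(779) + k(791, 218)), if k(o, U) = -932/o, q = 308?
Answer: -287516635/338398623 ≈ -0.84964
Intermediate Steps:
B = -308/467 (B = 308/(-467) = 308*(-1/467) = -308/467 ≈ -0.65953)
p(J) = 1/(-308/467 + J)
1/(p(779) + k(791, 218)) = 1/(467/(-308 + 467*779) - 932/791) = 1/(467/(-308 + 363793) - 932*1/791) = 1/(467/363485 - 932/791) = 1/(-338398623/287516635) = -287516635/338398623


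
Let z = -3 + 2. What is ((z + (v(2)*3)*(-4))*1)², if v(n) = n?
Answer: 625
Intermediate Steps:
z = -1
((z + (v(2)*3)*(-4))*1)² = ((-1 + (2*3)*(-4))*1)² = ((-1 + 6*(-4))*1)² = ((-1 - 24)*1)² = (-25*1)² = (-25)² = 625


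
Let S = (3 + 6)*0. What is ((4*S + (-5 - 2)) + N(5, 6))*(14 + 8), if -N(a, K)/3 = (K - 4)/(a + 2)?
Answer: -1210/7 ≈ -172.86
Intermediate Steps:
N(a, K) = -3*(-4 + K)/(2 + a) (N(a, K) = -3*(K - 4)/(a + 2) = -3*(-4 + K)/(2 + a))
S = 0 (S = 9*0 = 0)
((4*S + (-5 - 2)) + N(5, 6))*(14 + 8) = ((4*0 + (-5 - 2)) + 3*(4 - 1*6)/(2 + 5))*(14 + 8) = ((0 - 7) + 3*(4 - 6)/7)*22 = (-7 + 3*(⅐)*(-2))*22 = (-7 - 6/7)*22 = -55/7*22 = -1210/7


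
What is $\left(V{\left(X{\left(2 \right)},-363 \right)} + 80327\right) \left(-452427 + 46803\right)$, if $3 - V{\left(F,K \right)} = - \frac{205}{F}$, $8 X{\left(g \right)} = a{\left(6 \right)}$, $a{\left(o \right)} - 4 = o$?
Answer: $-32650298256$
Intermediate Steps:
$a{\left(o \right)} = 4 + o$
$X{\left(g \right)} = \frac{5}{4}$ ($X{\left(g \right)} = \frac{4 + 6}{8} = \frac{1}{8} \cdot 10 = \frac{5}{4}$)
$V{\left(F,K \right)} = 3 + \frac{205}{F}$ ($V{\left(F,K \right)} = 3 - - \frac{205}{F} = 3 + \frac{205}{F}$)
$\left(V{\left(X{\left(2 \right)},-363 \right)} + 80327\right) \left(-452427 + 46803\right) = \left(\left(3 + \frac{205}{\frac{5}{4}}\right) + 80327\right) \left(-452427 + 46803\right) = \left(\left(3 + 205 \cdot \frac{4}{5}\right) + 80327\right) \left(-405624\right) = \left(\left(3 + 164\right) + 80327\right) \left(-405624\right) = \left(167 + 80327\right) \left(-405624\right) = 80494 \left(-405624\right) = -32650298256$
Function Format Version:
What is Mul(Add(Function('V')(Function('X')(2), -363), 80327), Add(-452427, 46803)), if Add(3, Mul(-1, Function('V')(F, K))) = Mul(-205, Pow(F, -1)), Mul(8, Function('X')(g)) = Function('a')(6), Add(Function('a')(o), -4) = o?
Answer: -32650298256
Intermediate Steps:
Function('a')(o) = Add(4, o)
Function('X')(g) = Rational(5, 4) (Function('X')(g) = Mul(Rational(1, 8), Add(4, 6)) = Mul(Rational(1, 8), 10) = Rational(5, 4))
Function('V')(F, K) = Add(3, Mul(205, Pow(F, -1))) (Function('V')(F, K) = Add(3, Mul(-1, Mul(-205, Pow(F, -1)))) = Add(3, Mul(205, Pow(F, -1))))
Mul(Add(Function('V')(Function('X')(2), -363), 80327), Add(-452427, 46803)) = Mul(Add(Add(3, Mul(205, Pow(Rational(5, 4), -1))), 80327), Add(-452427, 46803)) = Mul(Add(Add(3, Mul(205, Rational(4, 5))), 80327), -405624) = Mul(Add(Add(3, 164), 80327), -405624) = Mul(Add(167, 80327), -405624) = Mul(80494, -405624) = -32650298256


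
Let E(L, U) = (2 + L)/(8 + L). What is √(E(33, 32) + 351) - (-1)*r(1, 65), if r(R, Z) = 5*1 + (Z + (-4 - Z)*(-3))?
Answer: 277 + √591466/41 ≈ 295.76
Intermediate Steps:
r(R, Z) = 17 + 4*Z (r(R, Z) = 5 + (Z + (12 + 3*Z)) = 5 + (12 + 4*Z) = 17 + 4*Z)
E(L, U) = (2 + L)/(8 + L)
√(E(33, 32) + 351) - (-1)*r(1, 65) = √((2 + 33)/(8 + 33) + 351) - (-1)*(17 + 4*65) = √(35/41 + 351) - (-1)*(17 + 260) = √((1/41)*35 + 351) - (-1)*277 = √(35/41 + 351) - 1*(-277) = √(14426/41) + 277 = √591466/41 + 277 = 277 + √591466/41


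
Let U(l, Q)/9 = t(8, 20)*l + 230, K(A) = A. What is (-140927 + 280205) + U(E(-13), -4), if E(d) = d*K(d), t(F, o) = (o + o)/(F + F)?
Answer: 290301/2 ≈ 1.4515e+5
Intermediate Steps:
t(F, o) = o/F (t(F, o) = (2*o)/((2*F)) = (2*o)*(1/(2*F)) = o/F)
E(d) = d² (E(d) = d*d = d²)
U(l, Q) = 2070 + 45*l/2 (U(l, Q) = 9*((20/8)*l + 230) = 9*((20*(⅛))*l + 230) = 9*(5*l/2 + 230) = 9*(230 + 5*l/2) = 2070 + 45*l/2)
(-140927 + 280205) + U(E(-13), -4) = (-140927 + 280205) + (2070 + (45/2)*(-13)²) = 139278 + (2070 + (45/2)*169) = 139278 + (2070 + 7605/2) = 139278 + 11745/2 = 290301/2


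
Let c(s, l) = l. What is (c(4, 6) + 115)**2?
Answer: 14641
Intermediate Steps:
(c(4, 6) + 115)**2 = (6 + 115)**2 = 121**2 = 14641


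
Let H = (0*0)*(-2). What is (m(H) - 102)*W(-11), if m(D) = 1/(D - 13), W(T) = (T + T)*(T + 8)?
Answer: -87582/13 ≈ -6737.1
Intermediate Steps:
H = 0 (H = 0*(-2) = 0)
W(T) = 2*T*(8 + T) (W(T) = (2*T)*(8 + T) = 2*T*(8 + T))
m(D) = 1/(-13 + D)
(m(H) - 102)*W(-11) = (1/(-13 + 0) - 102)*(2*(-11)*(8 - 11)) = (1/(-13) - 102)*(2*(-11)*(-3)) = (-1/13 - 102)*66 = -1327/13*66 = -87582/13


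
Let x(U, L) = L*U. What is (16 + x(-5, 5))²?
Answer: 81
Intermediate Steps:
(16 + x(-5, 5))² = (16 + 5*(-5))² = (16 - 25)² = (-9)² = 81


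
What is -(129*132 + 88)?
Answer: -17116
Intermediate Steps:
-(129*132 + 88) = -(17028 + 88) = -1*17116 = -17116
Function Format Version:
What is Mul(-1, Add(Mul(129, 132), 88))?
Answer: -17116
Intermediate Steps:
Mul(-1, Add(Mul(129, 132), 88)) = Mul(-1, Add(17028, 88)) = Mul(-1, 17116) = -17116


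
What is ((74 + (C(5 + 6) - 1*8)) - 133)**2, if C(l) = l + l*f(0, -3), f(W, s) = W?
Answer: 3136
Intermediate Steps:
C(l) = l (C(l) = l + l*0 = l + 0 = l)
((74 + (C(5 + 6) - 1*8)) - 133)**2 = ((74 + ((5 + 6) - 1*8)) - 133)**2 = ((74 + (11 - 8)) - 133)**2 = ((74 + 3) - 133)**2 = (77 - 133)**2 = (-56)**2 = 3136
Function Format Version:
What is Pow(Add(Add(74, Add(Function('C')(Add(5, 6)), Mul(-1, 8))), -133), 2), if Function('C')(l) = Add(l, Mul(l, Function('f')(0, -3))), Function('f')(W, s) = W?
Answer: 3136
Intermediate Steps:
Function('C')(l) = l (Function('C')(l) = Add(l, Mul(l, 0)) = Add(l, 0) = l)
Pow(Add(Add(74, Add(Function('C')(Add(5, 6)), Mul(-1, 8))), -133), 2) = Pow(Add(Add(74, Add(Add(5, 6), Mul(-1, 8))), -133), 2) = Pow(Add(Add(74, Add(11, -8)), -133), 2) = Pow(Add(Add(74, 3), -133), 2) = Pow(Add(77, -133), 2) = Pow(-56, 2) = 3136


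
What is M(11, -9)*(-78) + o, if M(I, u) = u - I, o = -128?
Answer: 1432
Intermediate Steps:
M(11, -9)*(-78) + o = (-9 - 1*11)*(-78) - 128 = (-9 - 11)*(-78) - 128 = -20*(-78) - 128 = 1560 - 128 = 1432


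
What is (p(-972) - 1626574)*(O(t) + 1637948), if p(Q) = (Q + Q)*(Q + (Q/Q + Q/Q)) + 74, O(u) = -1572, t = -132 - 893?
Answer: 424115931680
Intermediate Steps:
t = -1025
p(Q) = 74 + 2*Q*(2 + Q) (p(Q) = (2*Q)*(Q + (1 + 1)) + 74 = (2*Q)*(Q + 2) + 74 = (2*Q)*(2 + Q) + 74 = 2*Q*(2 + Q) + 74 = 74 + 2*Q*(2 + Q))
(p(-972) - 1626574)*(O(t) + 1637948) = ((74 + 2*(-972)² + 4*(-972)) - 1626574)*(-1572 + 1637948) = ((74 + 2*944784 - 3888) - 1626574)*1636376 = ((74 + 1889568 - 3888) - 1626574)*1636376 = (1885754 - 1626574)*1636376 = 259180*1636376 = 424115931680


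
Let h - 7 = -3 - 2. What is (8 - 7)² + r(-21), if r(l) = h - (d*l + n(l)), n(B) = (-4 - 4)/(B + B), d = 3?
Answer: 1382/21 ≈ 65.810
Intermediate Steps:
h = 2 (h = 7 + (-3 - 2) = 7 - 5 = 2)
n(B) = -4/B (n(B) = -8*1/(2*B) = -4/B)
r(l) = 2 - 3*l + 4/l (r(l) = 2 - (3*l - 4/l) = 2 - (-4/l + 3*l) = 2 + (-3*l + 4/l) = 2 - 3*l + 4/l)
(8 - 7)² + r(-21) = (8 - 7)² + (2 - 3*(-21) + 4/(-21)) = 1² + (2 + 63 + 4*(-1/21)) = 1 + (2 + 63 - 4/21) = 1 + 1361/21 = 1382/21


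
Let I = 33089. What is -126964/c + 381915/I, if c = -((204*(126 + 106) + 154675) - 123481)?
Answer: 17094920713/1299107229 ≈ 13.159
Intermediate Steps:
c = -78522 (c = -((204*232 + 154675) - 123481) = -((47328 + 154675) - 123481) = -(202003 - 123481) = -1*78522 = -78522)
-126964/c + 381915/I = -126964/(-78522) + 381915/33089 = -126964*(-1/78522) + 381915*(1/33089) = 63482/39261 + 381915/33089 = 17094920713/1299107229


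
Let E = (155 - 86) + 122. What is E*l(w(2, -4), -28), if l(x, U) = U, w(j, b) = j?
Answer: -5348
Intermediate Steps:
E = 191 (E = 69 + 122 = 191)
E*l(w(2, -4), -28) = 191*(-28) = -5348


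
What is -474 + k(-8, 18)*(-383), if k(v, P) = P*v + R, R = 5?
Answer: 52763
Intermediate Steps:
k(v, P) = 5 + P*v (k(v, P) = P*v + 5 = 5 + P*v)
-474 + k(-8, 18)*(-383) = -474 + (5 + 18*(-8))*(-383) = -474 + (5 - 144)*(-383) = -474 - 139*(-383) = -474 + 53237 = 52763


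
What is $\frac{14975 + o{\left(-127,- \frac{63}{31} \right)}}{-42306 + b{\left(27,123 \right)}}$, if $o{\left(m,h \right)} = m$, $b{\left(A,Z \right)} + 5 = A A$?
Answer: $- \frac{7424}{20791} \approx -0.35708$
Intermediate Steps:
$b{\left(A,Z \right)} = -5 + A^{2}$ ($b{\left(A,Z \right)} = -5 + A A = -5 + A^{2}$)
$\frac{14975 + o{\left(-127,- \frac{63}{31} \right)}}{-42306 + b{\left(27,123 \right)}} = \frac{14975 - 127}{-42306 - \left(5 - 27^{2}\right)} = \frac{14848}{-42306 + \left(-5 + 729\right)} = \frac{14848}{-42306 + 724} = \frac{14848}{-41582} = 14848 \left(- \frac{1}{41582}\right) = - \frac{7424}{20791}$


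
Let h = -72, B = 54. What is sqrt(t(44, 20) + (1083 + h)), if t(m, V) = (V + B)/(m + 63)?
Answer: sqrt(11582857)/107 ≈ 31.807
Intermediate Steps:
t(m, V) = (54 + V)/(63 + m) (t(m, V) = (V + 54)/(m + 63) = (54 + V)/(63 + m))
sqrt(t(44, 20) + (1083 + h)) = sqrt((54 + 20)/(63 + 44) + (1083 - 72)) = sqrt(74/107 + 1011) = sqrt(108251/107) = sqrt(11582857)/107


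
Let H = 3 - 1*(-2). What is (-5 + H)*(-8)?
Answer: 0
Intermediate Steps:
H = 5 (H = 3 + 2 = 5)
(-5 + H)*(-8) = (-5 + 5)*(-8) = 0*(-8) = 0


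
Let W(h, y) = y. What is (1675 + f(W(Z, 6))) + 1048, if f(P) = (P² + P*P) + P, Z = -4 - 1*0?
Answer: 2801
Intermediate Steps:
Z = -4 (Z = -4 + 0 = -4)
f(P) = P + 2*P² (f(P) = (P² + P²) + P = 2*P² + P = P + 2*P²)
(1675 + f(W(Z, 6))) + 1048 = (1675 + 6*(1 + 2*6)) + 1048 = (1675 + 6*(1 + 12)) + 1048 = (1675 + 6*13) + 1048 = (1675 + 78) + 1048 = 1753 + 1048 = 2801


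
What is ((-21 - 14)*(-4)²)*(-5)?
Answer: 2800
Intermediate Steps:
((-21 - 14)*(-4)²)*(-5) = -35*16*(-5) = -560*(-5) = 2800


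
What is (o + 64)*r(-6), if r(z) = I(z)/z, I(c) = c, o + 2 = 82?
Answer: 144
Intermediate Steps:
o = 80 (o = -2 + 82 = 80)
r(z) = 1 (r(z) = z/z = 1)
(o + 64)*r(-6) = (80 + 64)*1 = 144*1 = 144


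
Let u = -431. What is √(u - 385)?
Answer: 4*I*√51 ≈ 28.566*I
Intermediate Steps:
√(u - 385) = √(-431 - 385) = √(-816) = 4*I*√51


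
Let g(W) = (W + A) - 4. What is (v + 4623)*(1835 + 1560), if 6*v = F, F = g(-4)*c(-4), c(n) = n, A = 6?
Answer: 47098835/3 ≈ 1.5700e+7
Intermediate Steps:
g(W) = 2 + W (g(W) = (W + 6) - 4 = (6 + W) - 4 = 2 + W)
F = 8 (F = (2 - 4)*(-4) = -2*(-4) = 8)
v = 4/3 (v = (1/6)*8 = 4/3 ≈ 1.3333)
(v + 4623)*(1835 + 1560) = (4/3 + 4623)*(1835 + 1560) = (13873/3)*3395 = 47098835/3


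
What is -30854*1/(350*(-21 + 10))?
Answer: 15427/1925 ≈ 8.0140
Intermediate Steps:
-30854*1/(350*(-21 + 10)) = -30854/(-11*25*14) = -30854/((-275*14)) = -30854/(-3850) = -30854*(-1/3850) = 15427/1925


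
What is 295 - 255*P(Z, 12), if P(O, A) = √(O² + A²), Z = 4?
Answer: 295 - 1020*√10 ≈ -2930.5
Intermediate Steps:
P(O, A) = √(A² + O²)
295 - 255*P(Z, 12) = 295 - 255*√(12² + 4²) = 295 - 255*√(144 + 16) = 295 - 1020*√10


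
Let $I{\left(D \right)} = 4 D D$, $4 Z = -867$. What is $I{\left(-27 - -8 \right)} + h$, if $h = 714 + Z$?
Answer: $\frac{7765}{4} \approx 1941.3$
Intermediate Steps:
$Z = - \frac{867}{4}$ ($Z = \frac{1}{4} \left(-867\right) = - \frac{867}{4} \approx -216.75$)
$I{\left(D \right)} = 4 D^{2}$
$h = \frac{1989}{4}$ ($h = 714 - \frac{867}{4} = \frac{1989}{4} \approx 497.25$)
$I{\left(-27 - -8 \right)} + h = 4 \left(-27 - -8\right)^{2} + \frac{1989}{4} = 4 \left(-27 + 8\right)^{2} + \frac{1989}{4} = 4 \left(-19\right)^{2} + \frac{1989}{4} = 4 \cdot 361 + \frac{1989}{4} = 1444 + \frac{1989}{4} = \frac{7765}{4}$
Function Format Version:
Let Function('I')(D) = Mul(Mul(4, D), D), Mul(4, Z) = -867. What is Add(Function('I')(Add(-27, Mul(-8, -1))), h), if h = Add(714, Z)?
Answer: Rational(7765, 4) ≈ 1941.3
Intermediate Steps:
Z = Rational(-867, 4) (Z = Mul(Rational(1, 4), -867) = Rational(-867, 4) ≈ -216.75)
Function('I')(D) = Mul(4, Pow(D, 2))
h = Rational(1989, 4) (h = Add(714, Rational(-867, 4)) = Rational(1989, 4) ≈ 497.25)
Add(Function('I')(Add(-27, Mul(-8, -1))), h) = Add(Mul(4, Pow(Add(-27, Mul(-8, -1)), 2)), Rational(1989, 4)) = Add(Mul(4, Pow(Add(-27, 8), 2)), Rational(1989, 4)) = Add(Mul(4, Pow(-19, 2)), Rational(1989, 4)) = Add(Mul(4, 361), Rational(1989, 4)) = Add(1444, Rational(1989, 4)) = Rational(7765, 4)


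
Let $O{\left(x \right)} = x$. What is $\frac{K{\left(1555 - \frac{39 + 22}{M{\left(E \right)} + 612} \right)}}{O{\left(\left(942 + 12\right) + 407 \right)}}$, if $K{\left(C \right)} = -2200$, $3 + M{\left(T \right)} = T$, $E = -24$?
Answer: $- \frac{2200}{1361} \approx -1.6165$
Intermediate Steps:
$M{\left(T \right)} = -3 + T$
$\frac{K{\left(1555 - \frac{39 + 22}{M{\left(E \right)} + 612} \right)}}{O{\left(\left(942 + 12\right) + 407 \right)}} = - \frac{2200}{\left(942 + 12\right) + 407} = - \frac{2200}{954 + 407} = - \frac{2200}{1361}$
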